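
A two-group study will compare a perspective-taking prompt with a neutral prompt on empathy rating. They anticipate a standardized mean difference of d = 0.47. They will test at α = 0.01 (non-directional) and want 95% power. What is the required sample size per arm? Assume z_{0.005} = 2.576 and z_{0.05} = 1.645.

n = 162 per group

For two independent groups with equal n: n = 2·((z_{α/2} + z_β) / d)².
z_{α/2} + z_β = 2.576 + 1.645 = 4.221.
n = 2 × (4.221 / 0.47)² = 2 × 8.981² = 2 × 80.66 = 161.3.
Round up to the next whole participant.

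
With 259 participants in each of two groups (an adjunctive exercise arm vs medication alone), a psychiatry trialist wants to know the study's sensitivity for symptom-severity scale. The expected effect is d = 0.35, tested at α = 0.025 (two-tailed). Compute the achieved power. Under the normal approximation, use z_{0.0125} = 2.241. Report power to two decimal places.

power ≈ 0.96

For two equal groups, power = Φ(d·√(n/2) − z_{α/2}).
d·√(n/2) = 0.35 × √(259/2) = 0.35 × 11.380 = 3.983.
z_β = 3.983 − 2.241 = 1.742.
Power = Φ(1.742) = 0.959.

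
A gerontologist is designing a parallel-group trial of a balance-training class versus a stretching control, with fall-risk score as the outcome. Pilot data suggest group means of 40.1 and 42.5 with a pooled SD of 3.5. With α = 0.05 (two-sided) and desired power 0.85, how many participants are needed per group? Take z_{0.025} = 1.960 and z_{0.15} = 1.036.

Cohen's d = |M₁ − M₂| / SD_pooled = |40.1 − 42.5| / 3.5 = 2.4 / 3.5 = 0.686.
For two independent groups with equal n: n = 2·((z_{α/2} + z_β) / d)².
z_{α/2} + z_β = 1.960 + 1.036 = 2.996.
n = 2 × (2.996 / 0.686)² = 2 × 4.367² = 2 × 19.07 = 38.1.
Round up to the next whole participant.

n = 39 per group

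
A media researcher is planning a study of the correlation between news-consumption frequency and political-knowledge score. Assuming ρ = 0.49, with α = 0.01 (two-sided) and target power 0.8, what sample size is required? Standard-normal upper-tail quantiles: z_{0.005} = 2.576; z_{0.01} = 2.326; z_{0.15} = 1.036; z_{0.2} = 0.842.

n = 44

Fisher's z: C = ½·ln((1+r)/(1−r)) = ½·ln(2.9216) = 0.5361.
n = ((z_{α/2} + z_β)/C)² + 3.
(2.576 + 0.842) / 0.5361 = 3.418 / 0.5361 = 6.376.
n = 6.376² + 3 = 40.65 + 3 = 43.6.
Round up.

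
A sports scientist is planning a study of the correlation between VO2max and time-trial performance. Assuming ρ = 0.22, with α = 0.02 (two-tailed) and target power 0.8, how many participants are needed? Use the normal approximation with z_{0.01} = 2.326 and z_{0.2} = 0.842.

n = 204

Fisher's z: C = ½·ln((1+r)/(1−r)) = ½·ln(1.5641) = 0.2237.
n = ((z_{α/2} + z_β)/C)² + 3.
(2.326 + 0.842) / 0.2237 = 3.168 / 0.2237 = 14.162.
n = 14.162² + 3 = 200.56 + 3 = 203.6.
Round up.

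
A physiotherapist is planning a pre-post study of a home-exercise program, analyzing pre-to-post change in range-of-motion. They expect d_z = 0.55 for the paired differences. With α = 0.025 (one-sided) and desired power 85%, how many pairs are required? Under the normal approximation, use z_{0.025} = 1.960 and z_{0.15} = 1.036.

n = 30 pairs

For a paired (one-sample on differences) test: n = ((z_{α} + z_β) / d)².
z_{α} + z_β = 1.960 + 1.036 = 2.996.
n = (2.996 / 0.55)² = 5.447² = 29.67.
Round up.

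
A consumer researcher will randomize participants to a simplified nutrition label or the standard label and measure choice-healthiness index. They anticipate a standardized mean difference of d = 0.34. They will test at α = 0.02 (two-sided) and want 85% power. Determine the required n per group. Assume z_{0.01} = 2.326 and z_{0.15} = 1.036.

For two independent groups with equal n: n = 2·((z_{α/2} + z_β) / d)².
z_{α/2} + z_β = 2.326 + 1.036 = 3.362.
n = 2 × (3.362 / 0.34)² = 2 × 9.888² = 2 × 97.78 = 195.6.
Round up to the next whole participant.

n = 196 per group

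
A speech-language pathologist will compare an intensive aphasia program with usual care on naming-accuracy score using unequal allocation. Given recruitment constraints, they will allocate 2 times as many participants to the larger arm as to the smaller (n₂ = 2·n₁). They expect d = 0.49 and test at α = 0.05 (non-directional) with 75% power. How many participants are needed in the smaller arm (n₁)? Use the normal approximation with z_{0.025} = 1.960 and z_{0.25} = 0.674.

n₁ = 44

With allocation ratio k = n₂/n₁ = 2, Var(x̄₁−x̄₂) = σ²(1/n₁ + 1/(k·n₁)) = σ²·(k+1)/(k·n₁).
So n₁ = (1 + 1/k)·((z_{α/2} + z_β)/d)² = 1.500 × (2.634/0.49)².
n₁ = 1.500 × 28.90 = 43.3.
Round up: n₁ = 44, giving n₂ = 2 × 44 = 88.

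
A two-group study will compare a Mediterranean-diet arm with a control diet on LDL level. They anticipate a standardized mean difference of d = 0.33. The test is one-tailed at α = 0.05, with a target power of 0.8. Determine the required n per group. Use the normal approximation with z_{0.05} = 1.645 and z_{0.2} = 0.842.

n = 114 per group

For two independent groups with equal n: n = 2·((z_{α} + z_β) / d)².
z_{α} + z_β = 1.645 + 0.842 = 2.487.
n = 2 × (2.487 / 0.33)² = 2 × 7.536² = 2 × 56.80 = 113.6.
Round up to the next whole participant.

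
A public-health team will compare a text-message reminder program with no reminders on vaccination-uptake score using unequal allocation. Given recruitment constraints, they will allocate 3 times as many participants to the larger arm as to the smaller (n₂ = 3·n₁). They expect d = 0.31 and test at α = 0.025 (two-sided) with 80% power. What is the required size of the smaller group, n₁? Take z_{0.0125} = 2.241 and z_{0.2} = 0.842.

n₁ = 132

With allocation ratio k = n₂/n₁ = 3, Var(x̄₁−x̄₂) = σ²(1/n₁ + 1/(k·n₁)) = σ²·(k+1)/(k·n₁).
So n₁ = (1 + 1/k)·((z_{α/2} + z_β)/d)² = 1.333 × (3.083/0.31)².
n₁ = 1.333 × 98.91 = 131.9.
Round up: n₁ = 132, giving n₂ = 3 × 132 = 396.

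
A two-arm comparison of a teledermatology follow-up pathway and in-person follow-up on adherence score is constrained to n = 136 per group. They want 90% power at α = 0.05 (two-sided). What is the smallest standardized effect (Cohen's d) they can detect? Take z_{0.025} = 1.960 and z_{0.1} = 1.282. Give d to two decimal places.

d_min ≈ 0.39

For two independent groups of n = 136 each: d_min = (z_{α/2} + z_β)·√(2/n).
z-sum = 1.960 + 1.282 = 3.242.
d_min = 3.242 × √(2/136) = 3.242 × 0.1213 = 0.393.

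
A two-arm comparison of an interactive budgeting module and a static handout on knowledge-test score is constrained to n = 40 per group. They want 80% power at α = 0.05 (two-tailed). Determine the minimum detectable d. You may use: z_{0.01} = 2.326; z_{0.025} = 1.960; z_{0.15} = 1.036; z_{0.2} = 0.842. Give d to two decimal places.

d_min ≈ 0.63

For two independent groups of n = 40 each: d_min = (z_{α/2} + z_β)·√(2/n).
z-sum = 1.960 + 0.842 = 2.802.
d_min = 2.802 × √(2/40) = 2.802 × 0.2236 = 0.627.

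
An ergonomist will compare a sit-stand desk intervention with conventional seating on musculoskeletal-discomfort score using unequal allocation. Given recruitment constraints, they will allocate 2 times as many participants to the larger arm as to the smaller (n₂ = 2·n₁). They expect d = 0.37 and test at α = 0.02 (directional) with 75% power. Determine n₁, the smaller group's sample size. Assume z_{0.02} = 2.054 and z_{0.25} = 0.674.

With allocation ratio k = n₂/n₁ = 2, Var(x̄₁−x̄₂) = σ²(1/n₁ + 1/(k·n₁)) = σ²·(k+1)/(k·n₁).
So n₁ = (1 + 1/k)·((z_{α} + z_β)/d)² = 1.500 × (2.728/0.37)².
n₁ = 1.500 × 54.36 = 81.5.
Round up: n₁ = 82, giving n₂ = 2 × 82 = 164.

n₁ = 82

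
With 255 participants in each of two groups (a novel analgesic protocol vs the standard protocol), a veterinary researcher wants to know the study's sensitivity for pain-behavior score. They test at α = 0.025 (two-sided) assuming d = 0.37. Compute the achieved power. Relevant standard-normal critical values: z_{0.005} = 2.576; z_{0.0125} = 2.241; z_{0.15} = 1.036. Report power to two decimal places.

power ≈ 0.97

For two equal groups, power = Φ(d·√(n/2) − z_{α/2}).
d·√(n/2) = 0.37 × √(255/2) = 0.37 × 11.292 = 4.178.
z_β = 4.178 − 2.241 = 1.937.
Power = Φ(1.937) = 0.974.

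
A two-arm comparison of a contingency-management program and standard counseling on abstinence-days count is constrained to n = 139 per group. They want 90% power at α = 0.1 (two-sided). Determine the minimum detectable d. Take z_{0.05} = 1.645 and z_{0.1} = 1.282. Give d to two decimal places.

For two independent groups of n = 139 each: d_min = (z_{α/2} + z_β)·√(2/n).
z-sum = 1.645 + 1.282 = 2.927.
d_min = 2.927 × √(2/139) = 2.927 × 0.1200 = 0.351.

d_min ≈ 0.35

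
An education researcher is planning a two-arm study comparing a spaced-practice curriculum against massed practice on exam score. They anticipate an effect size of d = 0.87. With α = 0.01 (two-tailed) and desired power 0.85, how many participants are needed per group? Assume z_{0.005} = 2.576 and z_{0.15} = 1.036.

n = 35 per group

For two independent groups with equal n: n = 2·((z_{α/2} + z_β) / d)².
z_{α/2} + z_β = 2.576 + 1.036 = 3.612.
n = 2 × (3.612 / 0.87)² = 2 × 4.152² = 2 × 17.24 = 34.5.
Round up to the next whole participant.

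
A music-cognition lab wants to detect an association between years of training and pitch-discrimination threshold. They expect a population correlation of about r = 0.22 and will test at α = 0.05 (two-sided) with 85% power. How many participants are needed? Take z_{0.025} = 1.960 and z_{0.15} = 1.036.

Fisher's z: C = ½·ln((1+r)/(1−r)) = ½·ln(1.5641) = 0.2237.
n = ((z_{α/2} + z_β)/C)² + 3.
(1.960 + 1.036) / 0.2237 = 2.996 / 0.2237 = 13.393.
n = 13.393² + 3 = 179.37 + 3 = 182.4.
Round up.

n = 183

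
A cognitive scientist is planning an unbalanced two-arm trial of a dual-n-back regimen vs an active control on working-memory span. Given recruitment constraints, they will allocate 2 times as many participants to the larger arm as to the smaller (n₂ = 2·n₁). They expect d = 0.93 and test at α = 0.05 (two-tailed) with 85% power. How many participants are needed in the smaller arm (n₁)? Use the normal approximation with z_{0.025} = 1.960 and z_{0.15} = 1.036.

With allocation ratio k = n₂/n₁ = 2, Var(x̄₁−x̄₂) = σ²(1/n₁ + 1/(k·n₁)) = σ²·(k+1)/(k·n₁).
So n₁ = (1 + 1/k)·((z_{α/2} + z_β)/d)² = 1.500 × (2.996/0.93)².
n₁ = 1.500 × 10.38 = 15.6.
Round up: n₁ = 16, giving n₂ = 2 × 16 = 32.

n₁ = 16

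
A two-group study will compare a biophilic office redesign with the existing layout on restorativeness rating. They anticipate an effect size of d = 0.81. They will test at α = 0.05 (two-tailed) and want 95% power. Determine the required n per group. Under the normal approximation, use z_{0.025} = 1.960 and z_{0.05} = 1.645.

n = 40 per group

For two independent groups with equal n: n = 2·((z_{α/2} + z_β) / d)².
z_{α/2} + z_β = 1.960 + 1.645 = 3.605.
n = 2 × (3.605 / 0.81)² = 2 × 4.451² = 2 × 19.81 = 39.6.
Round up to the next whole participant.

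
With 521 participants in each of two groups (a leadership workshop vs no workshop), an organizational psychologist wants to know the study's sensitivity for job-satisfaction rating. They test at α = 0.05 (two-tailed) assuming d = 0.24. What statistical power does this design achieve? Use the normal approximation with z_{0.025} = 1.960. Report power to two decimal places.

For two equal groups, power = Φ(d·√(n/2) − z_{α/2}).
d·√(n/2) = 0.24 × √(521/2) = 0.24 × 16.140 = 3.874.
z_β = 3.874 − 1.960 = 1.914.
Power = Φ(1.914) = 0.972.

power ≈ 0.97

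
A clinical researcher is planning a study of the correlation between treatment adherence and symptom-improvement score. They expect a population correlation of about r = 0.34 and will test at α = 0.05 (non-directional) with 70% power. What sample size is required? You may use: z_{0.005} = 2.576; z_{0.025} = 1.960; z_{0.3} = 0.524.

n = 53

Fisher's z: C = ½·ln((1+r)/(1−r)) = ½·ln(2.0303) = 0.3541.
n = ((z_{α/2} + z_β)/C)² + 3.
(1.960 + 0.524) / 0.3541 = 2.484 / 0.3541 = 7.015.
n = 7.015² + 3 = 49.21 + 3 = 52.2.
Round up.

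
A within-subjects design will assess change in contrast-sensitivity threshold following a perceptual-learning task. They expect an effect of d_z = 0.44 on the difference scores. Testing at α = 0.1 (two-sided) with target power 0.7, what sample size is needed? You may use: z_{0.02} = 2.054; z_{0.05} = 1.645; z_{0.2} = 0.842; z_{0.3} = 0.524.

n = 25 pairs

For a paired (one-sample on differences) test: n = ((z_{α/2} + z_β) / d)².
z_{α/2} + z_β = 1.645 + 0.524 = 2.169.
n = (2.169 / 0.44)² = 4.930² = 24.30.
Round up.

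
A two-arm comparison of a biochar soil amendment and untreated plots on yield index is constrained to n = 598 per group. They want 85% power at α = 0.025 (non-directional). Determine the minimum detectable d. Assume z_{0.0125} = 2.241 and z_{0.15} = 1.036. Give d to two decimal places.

d_min ≈ 0.19

For two independent groups of n = 598 each: d_min = (z_{α/2} + z_β)·√(2/n).
z-sum = 2.241 + 1.036 = 3.277.
d_min = 3.277 × √(2/598) = 3.277 × 0.0578 = 0.190.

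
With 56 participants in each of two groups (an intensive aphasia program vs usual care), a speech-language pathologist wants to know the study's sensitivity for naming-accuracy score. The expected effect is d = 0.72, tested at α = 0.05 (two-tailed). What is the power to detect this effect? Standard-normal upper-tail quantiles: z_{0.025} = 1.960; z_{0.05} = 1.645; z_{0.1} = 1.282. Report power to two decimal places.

power ≈ 0.97

For two equal groups, power = Φ(d·√(n/2) − z_{α/2}).
d·√(n/2) = 0.72 × √(56/2) = 0.72 × 5.292 = 3.810.
z_β = 3.810 − 1.960 = 1.850.
Power = Φ(1.850) = 0.968.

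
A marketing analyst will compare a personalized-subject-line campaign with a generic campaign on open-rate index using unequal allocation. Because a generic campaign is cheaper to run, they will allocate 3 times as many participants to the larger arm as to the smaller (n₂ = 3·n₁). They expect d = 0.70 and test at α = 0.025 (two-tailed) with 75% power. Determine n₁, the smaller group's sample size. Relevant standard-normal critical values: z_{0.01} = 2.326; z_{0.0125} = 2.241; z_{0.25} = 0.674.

With allocation ratio k = n₂/n₁ = 3, Var(x̄₁−x̄₂) = σ²(1/n₁ + 1/(k·n₁)) = σ²·(k+1)/(k·n₁).
So n₁ = (1 + 1/k)·((z_{α/2} + z_β)/d)² = 1.333 × (2.915/0.70)².
n₁ = 1.333 × 17.34 = 23.1.
Round up: n₁ = 24, giving n₂ = 3 × 24 = 72.

n₁ = 24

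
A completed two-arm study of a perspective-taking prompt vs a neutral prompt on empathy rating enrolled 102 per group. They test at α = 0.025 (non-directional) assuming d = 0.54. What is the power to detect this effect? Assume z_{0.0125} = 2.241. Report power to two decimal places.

For two equal groups, power = Φ(d·√(n/2) − z_{α/2}).
d·√(n/2) = 0.54 × √(102/2) = 0.54 × 7.141 = 3.856.
z_β = 3.856 − 2.241 = 1.615.
Power = Φ(1.615) = 0.947.

power ≈ 0.95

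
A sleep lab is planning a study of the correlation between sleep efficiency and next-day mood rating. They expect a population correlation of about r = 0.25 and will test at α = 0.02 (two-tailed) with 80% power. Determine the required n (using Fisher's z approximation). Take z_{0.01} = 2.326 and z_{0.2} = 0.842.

n = 157

Fisher's z: C = ½·ln((1+r)/(1−r)) = ½·ln(1.6667) = 0.2554.
n = ((z_{α/2} + z_β)/C)² + 3.
(2.326 + 0.842) / 0.2554 = 3.168 / 0.2554 = 12.404.
n = 12.404² + 3 = 153.86 + 3 = 156.9.
Round up.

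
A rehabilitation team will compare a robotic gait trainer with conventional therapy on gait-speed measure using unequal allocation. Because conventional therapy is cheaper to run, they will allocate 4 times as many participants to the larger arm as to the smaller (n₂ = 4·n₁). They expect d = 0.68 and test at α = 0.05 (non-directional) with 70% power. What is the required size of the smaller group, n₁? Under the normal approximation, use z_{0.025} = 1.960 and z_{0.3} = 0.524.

With allocation ratio k = n₂/n₁ = 4, Var(x̄₁−x̄₂) = σ²(1/n₁ + 1/(k·n₁)) = σ²·(k+1)/(k·n₁).
So n₁ = (1 + 1/k)·((z_{α/2} + z_β)/d)² = 1.250 × (2.484/0.68)².
n₁ = 1.250 × 13.34 = 16.7.
Round up: n₁ = 17, giving n₂ = 4 × 17 = 68.

n₁ = 17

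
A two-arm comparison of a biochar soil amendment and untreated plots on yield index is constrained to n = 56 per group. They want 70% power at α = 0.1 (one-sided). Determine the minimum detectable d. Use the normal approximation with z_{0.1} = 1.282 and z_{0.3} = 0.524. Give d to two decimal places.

For two independent groups of n = 56 each: d_min = (z_{α} + z_β)·√(2/n).
z-sum = 1.282 + 0.524 = 1.806.
d_min = 1.806 × √(2/56) = 1.806 × 0.1890 = 0.341.

d_min ≈ 0.34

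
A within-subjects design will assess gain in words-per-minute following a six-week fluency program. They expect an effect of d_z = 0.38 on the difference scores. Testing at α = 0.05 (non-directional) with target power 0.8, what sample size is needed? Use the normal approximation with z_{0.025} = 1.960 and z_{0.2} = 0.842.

For a paired (one-sample on differences) test: n = ((z_{α/2} + z_β) / d)².
z_{α/2} + z_β = 1.960 + 0.842 = 2.802.
n = (2.802 / 0.38)² = 7.374² = 54.37.
Round up.

n = 55 pairs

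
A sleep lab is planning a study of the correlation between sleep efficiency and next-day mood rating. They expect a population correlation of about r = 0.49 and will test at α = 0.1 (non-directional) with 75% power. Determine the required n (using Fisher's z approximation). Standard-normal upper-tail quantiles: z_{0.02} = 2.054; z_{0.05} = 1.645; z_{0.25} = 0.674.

n = 22

Fisher's z: C = ½·ln((1+r)/(1−r)) = ½·ln(2.9216) = 0.5361.
n = ((z_{α/2} + z_β)/C)² + 3.
(1.645 + 0.674) / 0.5361 = 2.319 / 0.5361 = 4.326.
n = 4.326² + 3 = 18.71 + 3 = 21.7.
Round up.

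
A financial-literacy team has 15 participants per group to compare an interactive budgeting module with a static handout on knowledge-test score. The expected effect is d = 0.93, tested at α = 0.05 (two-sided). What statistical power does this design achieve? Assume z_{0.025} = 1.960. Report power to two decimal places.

power ≈ 0.72

For two equal groups, power = Φ(d·√(n/2) − z_{α/2}).
d·√(n/2) = 0.93 × √(15/2) = 0.93 × 2.739 = 2.547.
z_β = 2.547 − 1.960 = 0.587.
Power = Φ(0.587) = 0.721.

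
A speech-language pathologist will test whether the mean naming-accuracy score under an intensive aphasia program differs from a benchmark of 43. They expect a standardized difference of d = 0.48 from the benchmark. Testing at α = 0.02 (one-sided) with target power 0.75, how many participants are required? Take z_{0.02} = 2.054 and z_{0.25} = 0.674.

For a one-sample test: n = ((z_{α} + z_β) / d)².
z_{α} + z_β = 2.054 + 0.674 = 2.728.
n = (2.728 / 0.48)² = 5.683² = 32.30.
Round up.

n = 33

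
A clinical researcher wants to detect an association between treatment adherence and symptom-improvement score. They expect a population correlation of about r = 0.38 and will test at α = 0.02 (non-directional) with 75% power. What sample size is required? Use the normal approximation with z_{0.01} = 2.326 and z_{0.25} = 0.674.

Fisher's z: C = ½·ln((1+r)/(1−r)) = ½·ln(2.2258) = 0.4001.
n = ((z_{α/2} + z_β)/C)² + 3.
(2.326 + 0.674) / 0.4001 = 3.000 / 0.4001 = 7.498.
n = 7.498² + 3 = 56.22 + 3 = 59.2.
Round up.

n = 60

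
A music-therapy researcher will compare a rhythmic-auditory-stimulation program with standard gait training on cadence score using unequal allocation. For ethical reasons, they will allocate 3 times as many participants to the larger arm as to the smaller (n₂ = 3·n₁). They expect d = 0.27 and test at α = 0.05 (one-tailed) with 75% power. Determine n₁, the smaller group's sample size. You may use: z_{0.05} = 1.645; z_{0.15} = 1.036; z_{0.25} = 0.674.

With allocation ratio k = n₂/n₁ = 3, Var(x̄₁−x̄₂) = σ²(1/n₁ + 1/(k·n₁)) = σ²·(k+1)/(k·n₁).
So n₁ = (1 + 1/k)·((z_{α} + z_β)/d)² = 1.333 × (2.319/0.27)².
n₁ = 1.333 × 73.77 = 98.4.
Round up: n₁ = 99, giving n₂ = 3 × 99 = 297.

n₁ = 99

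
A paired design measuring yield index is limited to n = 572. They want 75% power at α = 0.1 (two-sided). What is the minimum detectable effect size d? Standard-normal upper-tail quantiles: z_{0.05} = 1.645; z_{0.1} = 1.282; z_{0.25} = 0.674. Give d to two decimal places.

d_min ≈ 0.10

For a single sample (or paired design) of n = 572: d_min = (z_{α/2} + z_β)/√n.
z-sum = 1.645 + 0.674 = 2.319.
d_min = 2.319 / √572 = 2.319 / 23.917 = 0.097.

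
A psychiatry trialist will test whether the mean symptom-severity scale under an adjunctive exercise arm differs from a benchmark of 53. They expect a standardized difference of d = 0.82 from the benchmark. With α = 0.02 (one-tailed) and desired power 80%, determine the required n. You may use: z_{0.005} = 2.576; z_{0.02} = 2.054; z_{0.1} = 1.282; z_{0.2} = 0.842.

For a one-sample test: n = ((z_{α} + z_β) / d)².
z_{α} + z_β = 2.054 + 0.842 = 2.896.
n = (2.896 / 0.82)² = 3.532² = 12.47.
Round up.

n = 13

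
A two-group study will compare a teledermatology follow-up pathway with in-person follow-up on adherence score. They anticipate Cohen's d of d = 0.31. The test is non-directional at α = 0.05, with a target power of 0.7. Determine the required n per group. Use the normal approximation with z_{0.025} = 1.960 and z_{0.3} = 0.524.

For two independent groups with equal n: n = 2·((z_{α/2} + z_β) / d)².
z_{α/2} + z_β = 1.960 + 0.524 = 2.484.
n = 2 × (2.484 / 0.31)² = 2 × 8.013² = 2 × 64.21 = 128.4.
Round up to the next whole participant.

n = 129 per group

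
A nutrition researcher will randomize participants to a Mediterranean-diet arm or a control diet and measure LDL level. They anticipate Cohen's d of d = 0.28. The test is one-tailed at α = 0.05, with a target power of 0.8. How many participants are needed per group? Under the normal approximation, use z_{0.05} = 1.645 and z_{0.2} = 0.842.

n = 158 per group

For two independent groups with equal n: n = 2·((z_{α} + z_β) / d)².
z_{α} + z_β = 1.645 + 0.842 = 2.487.
n = 2 × (2.487 / 0.28)² = 2 × 8.882² = 2 × 78.89 = 157.8.
Round up to the next whole participant.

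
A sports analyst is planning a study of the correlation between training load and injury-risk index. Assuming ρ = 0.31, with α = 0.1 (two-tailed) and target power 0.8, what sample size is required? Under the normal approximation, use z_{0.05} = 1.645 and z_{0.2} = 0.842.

n = 64

Fisher's z: C = ½·ln((1+r)/(1−r)) = ½·ln(1.8986) = 0.3205.
n = ((z_{α/2} + z_β)/C)² + 3.
(1.645 + 0.842) / 0.3205 = 2.487 / 0.3205 = 7.760.
n = 7.760² + 3 = 60.21 + 3 = 63.2.
Round up.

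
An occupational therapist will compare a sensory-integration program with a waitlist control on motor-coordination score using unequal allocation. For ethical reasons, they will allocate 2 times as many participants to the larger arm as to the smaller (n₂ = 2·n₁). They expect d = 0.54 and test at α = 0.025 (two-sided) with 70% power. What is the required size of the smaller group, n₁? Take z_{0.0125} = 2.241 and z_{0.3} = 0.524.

n₁ = 40

With allocation ratio k = n₂/n₁ = 2, Var(x̄₁−x̄₂) = σ²(1/n₁ + 1/(k·n₁)) = σ²·(k+1)/(k·n₁).
So n₁ = (1 + 1/k)·((z_{α/2} + z_β)/d)² = 1.500 × (2.765/0.54)².
n₁ = 1.500 × 26.22 = 39.3.
Round up: n₁ = 40, giving n₂ = 2 × 40 = 80.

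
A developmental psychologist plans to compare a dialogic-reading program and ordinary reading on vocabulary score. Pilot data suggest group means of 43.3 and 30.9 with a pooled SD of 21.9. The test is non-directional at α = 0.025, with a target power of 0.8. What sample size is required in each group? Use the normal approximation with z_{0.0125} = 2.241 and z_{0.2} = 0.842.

Cohen's d = |M₁ − M₂| / SD_pooled = |43.3 − 30.9| / 21.9 = 12.4 / 21.9 = 0.566.
For two independent groups with equal n: n = 2·((z_{α/2} + z_β) / d)².
z_{α/2} + z_β = 2.241 + 0.842 = 3.083.
n = 2 × (3.083 / 0.566)² = 2 × 5.447² = 2 × 29.67 = 59.3.
Round up to the next whole participant.

n = 60 per group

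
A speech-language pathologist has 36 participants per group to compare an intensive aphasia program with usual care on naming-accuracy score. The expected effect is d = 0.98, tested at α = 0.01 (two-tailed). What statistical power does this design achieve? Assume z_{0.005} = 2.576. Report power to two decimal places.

For two equal groups, power = Φ(d·√(n/2) − z_{α/2}).
d·√(n/2) = 0.98 × √(36/2) = 0.98 × 4.243 = 4.158.
z_β = 4.158 − 2.576 = 1.582.
Power = Φ(1.582) = 0.943.

power ≈ 0.94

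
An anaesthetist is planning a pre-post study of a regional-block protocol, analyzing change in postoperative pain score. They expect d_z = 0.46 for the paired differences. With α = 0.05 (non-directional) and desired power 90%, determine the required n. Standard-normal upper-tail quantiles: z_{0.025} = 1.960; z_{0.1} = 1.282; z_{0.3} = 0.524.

n = 50 pairs

For a paired (one-sample on differences) test: n = ((z_{α/2} + z_β) / d)².
z_{α/2} + z_β = 1.960 + 1.282 = 3.242.
n = (3.242 / 0.46)² = 7.048² = 49.67.
Round up.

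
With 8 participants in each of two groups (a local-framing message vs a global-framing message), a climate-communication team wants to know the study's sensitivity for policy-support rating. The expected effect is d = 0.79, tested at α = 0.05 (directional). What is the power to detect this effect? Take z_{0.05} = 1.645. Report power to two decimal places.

For two equal groups, power = Φ(d·√(n/2) − z_{α}).
d·√(n/2) = 0.79 × √(8/2) = 0.79 × 2.000 = 1.580.
z_β = 1.580 − 1.645 = -0.065.
Power = Φ(-0.065) = 0.474.

power ≈ 0.47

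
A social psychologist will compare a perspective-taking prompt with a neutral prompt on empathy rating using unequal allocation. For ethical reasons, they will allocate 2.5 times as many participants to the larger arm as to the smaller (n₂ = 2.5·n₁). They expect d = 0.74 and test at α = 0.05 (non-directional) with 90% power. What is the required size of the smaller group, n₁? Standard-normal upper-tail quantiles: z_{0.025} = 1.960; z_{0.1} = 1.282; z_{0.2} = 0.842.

With allocation ratio k = n₂/n₁ = 2.5, Var(x̄₁−x̄₂) = σ²(1/n₁ + 1/(k·n₁)) = σ²·(k+1)/(k·n₁).
So n₁ = (1 + 1/k)·((z_{α/2} + z_β)/d)² = 1.400 × (3.242/0.74)².
n₁ = 1.400 × 19.19 = 26.9.
Round up: n₁ = 27, giving n₂ = ⌈2.5 × 27⌉ = ⌈67.5⌉ = 68.

n₁ = 27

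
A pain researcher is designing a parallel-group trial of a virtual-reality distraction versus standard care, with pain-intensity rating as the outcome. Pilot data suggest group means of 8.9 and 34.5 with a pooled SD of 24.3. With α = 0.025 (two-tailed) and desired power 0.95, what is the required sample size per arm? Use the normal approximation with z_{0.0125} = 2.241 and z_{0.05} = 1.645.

Cohen's d = |M₁ − M₂| / SD_pooled = |8.9 − 34.5| / 24.3 = 25.6 / 24.3 = 1.053.
For two independent groups with equal n: n = 2·((z_{α/2} + z_β) / d)².
z_{α/2} + z_β = 2.241 + 1.645 = 3.886.
n = 2 × (3.886 / 1.053)² = 2 × 3.690² = 2 × 13.62 = 27.2.
Round up to the next whole participant.

n = 28 per group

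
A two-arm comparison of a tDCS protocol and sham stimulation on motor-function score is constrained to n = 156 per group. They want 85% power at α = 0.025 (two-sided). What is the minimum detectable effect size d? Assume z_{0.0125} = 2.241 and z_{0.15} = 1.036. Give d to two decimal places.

d_min ≈ 0.37

For two independent groups of n = 156 each: d_min = (z_{α/2} + z_β)·√(2/n).
z-sum = 2.241 + 1.036 = 3.277.
d_min = 3.277 × √(2/156) = 3.277 × 0.1132 = 0.371.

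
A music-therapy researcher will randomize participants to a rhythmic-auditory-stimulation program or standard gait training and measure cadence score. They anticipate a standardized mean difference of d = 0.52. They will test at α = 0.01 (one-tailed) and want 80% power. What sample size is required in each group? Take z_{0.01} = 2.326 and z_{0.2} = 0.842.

For two independent groups with equal n: n = 2·((z_{α} + z_β) / d)².
z_{α} + z_β = 2.326 + 0.842 = 3.168.
n = 2 × (3.168 / 0.52)² = 2 × 6.092² = 2 × 37.12 = 74.2.
Round up to the next whole participant.

n = 75 per group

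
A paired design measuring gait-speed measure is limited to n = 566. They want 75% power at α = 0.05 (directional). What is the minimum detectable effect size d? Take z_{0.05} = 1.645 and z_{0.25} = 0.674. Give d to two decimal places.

For a single sample (or paired design) of n = 566: d_min = (z_{α} + z_β)/√n.
z-sum = 1.645 + 0.674 = 2.319.
d_min = 2.319 / √566 = 2.319 / 23.791 = 0.097.

d_min ≈ 0.10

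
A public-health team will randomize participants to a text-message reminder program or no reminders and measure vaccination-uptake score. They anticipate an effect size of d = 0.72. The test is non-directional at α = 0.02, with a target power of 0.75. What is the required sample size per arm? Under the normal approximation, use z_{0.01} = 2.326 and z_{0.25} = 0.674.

n = 35 per group

For two independent groups with equal n: n = 2·((z_{α/2} + z_β) / d)².
z_{α/2} + z_β = 2.326 + 0.674 = 3.000.
n = 2 × (3.000 / 0.72)² = 2 × 4.167² = 2 × 17.36 = 34.7.
Round up to the next whole participant.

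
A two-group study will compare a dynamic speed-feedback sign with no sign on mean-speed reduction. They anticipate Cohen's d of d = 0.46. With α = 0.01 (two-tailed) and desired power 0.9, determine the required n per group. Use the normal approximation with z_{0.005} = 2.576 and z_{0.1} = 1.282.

For two independent groups with equal n: n = 2·((z_{α/2} + z_β) / d)².
z_{α/2} + z_β = 2.576 + 1.282 = 3.858.
n = 2 × (3.858 / 0.46)² = 2 × 8.387² = 2 × 70.34 = 140.7.
Round up to the next whole participant.

n = 141 per group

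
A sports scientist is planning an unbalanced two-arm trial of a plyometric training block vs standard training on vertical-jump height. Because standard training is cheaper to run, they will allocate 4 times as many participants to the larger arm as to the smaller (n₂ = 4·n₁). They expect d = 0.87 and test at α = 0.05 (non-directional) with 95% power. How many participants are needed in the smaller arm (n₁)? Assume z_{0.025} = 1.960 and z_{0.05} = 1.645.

With allocation ratio k = n₂/n₁ = 4, Var(x̄₁−x̄₂) = σ²(1/n₁ + 1/(k·n₁)) = σ²·(k+1)/(k·n₁).
So n₁ = (1 + 1/k)·((z_{α/2} + z_β)/d)² = 1.250 × (3.605/0.87)².
n₁ = 1.250 × 17.17 = 21.5.
Round up: n₁ = 22, giving n₂ = 4 × 22 = 88.

n₁ = 22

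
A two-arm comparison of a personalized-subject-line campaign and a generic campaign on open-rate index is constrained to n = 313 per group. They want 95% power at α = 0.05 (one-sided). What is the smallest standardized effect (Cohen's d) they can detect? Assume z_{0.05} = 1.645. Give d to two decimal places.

For two independent groups of n = 313 each: d_min = (z_{α} + z_β)·√(2/n).
z-sum = 1.645 + 1.645 = 3.290.
d_min = 3.290 × √(2/313) = 3.290 × 0.0799 = 0.263.

d_min ≈ 0.26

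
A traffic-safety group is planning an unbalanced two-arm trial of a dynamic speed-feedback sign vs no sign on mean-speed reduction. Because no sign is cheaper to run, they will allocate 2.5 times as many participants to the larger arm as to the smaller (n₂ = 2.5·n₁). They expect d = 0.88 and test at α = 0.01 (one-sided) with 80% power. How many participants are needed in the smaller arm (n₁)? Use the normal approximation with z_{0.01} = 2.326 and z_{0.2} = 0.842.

n₁ = 19

With allocation ratio k = n₂/n₁ = 2.5, Var(x̄₁−x̄₂) = σ²(1/n₁ + 1/(k·n₁)) = σ²·(k+1)/(k·n₁).
So n₁ = (1 + 1/k)·((z_{α} + z_β)/d)² = 1.400 × (3.168/0.88)².
n₁ = 1.400 × 12.96 = 18.1.
Round up: n₁ = 19, giving n₂ = ⌈2.5 × 19⌉ = ⌈47.5⌉ = 48.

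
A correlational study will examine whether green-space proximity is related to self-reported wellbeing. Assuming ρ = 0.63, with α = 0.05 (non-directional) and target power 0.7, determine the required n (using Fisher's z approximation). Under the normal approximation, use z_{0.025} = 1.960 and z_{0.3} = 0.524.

n = 15

Fisher's z: C = ½·ln((1+r)/(1−r)) = ½·ln(4.4054) = 0.7414.
n = ((z_{α/2} + z_β)/C)² + 3.
(1.960 + 0.524) / 0.7414 = 2.484 / 0.7414 = 3.350.
n = 3.350² + 3 = 11.23 + 3 = 14.2.
Round up.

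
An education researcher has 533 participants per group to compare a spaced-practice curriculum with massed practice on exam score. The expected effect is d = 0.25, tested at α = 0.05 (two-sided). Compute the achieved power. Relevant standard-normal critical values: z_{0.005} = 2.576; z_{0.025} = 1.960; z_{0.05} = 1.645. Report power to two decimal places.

power ≈ 0.98

For two equal groups, power = Φ(d·√(n/2) − z_{α/2}).
d·√(n/2) = 0.25 × √(533/2) = 0.25 × 16.325 = 4.081.
z_β = 4.081 − 1.960 = 2.121.
Power = Φ(2.121) = 0.983.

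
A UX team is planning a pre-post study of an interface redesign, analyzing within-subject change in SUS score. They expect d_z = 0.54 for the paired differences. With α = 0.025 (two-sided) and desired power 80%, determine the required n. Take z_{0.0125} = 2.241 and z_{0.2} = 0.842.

For a paired (one-sample on differences) test: n = ((z_{α/2} + z_β) / d)².
z_{α/2} + z_β = 2.241 + 0.842 = 3.083.
n = (3.083 / 0.54)² = 5.709² = 32.60.
Round up.

n = 33 pairs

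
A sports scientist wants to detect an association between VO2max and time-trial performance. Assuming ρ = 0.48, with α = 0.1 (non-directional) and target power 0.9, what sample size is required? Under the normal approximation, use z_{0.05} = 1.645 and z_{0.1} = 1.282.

Fisher's z: C = ½·ln((1+r)/(1−r)) = ½·ln(2.8462) = 0.5230.
n = ((z_{α/2} + z_β)/C)² + 3.
(1.645 + 1.282) / 0.5230 = 2.927 / 0.5230 = 5.597.
n = 5.597² + 3 = 31.32 + 3 = 34.3.
Round up.

n = 35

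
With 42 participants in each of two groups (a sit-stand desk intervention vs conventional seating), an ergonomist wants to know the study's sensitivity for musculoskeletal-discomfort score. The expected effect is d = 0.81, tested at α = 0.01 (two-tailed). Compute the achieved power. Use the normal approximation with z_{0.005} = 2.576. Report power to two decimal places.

power ≈ 0.87

For two equal groups, power = Φ(d·√(n/2) − z_{α/2}).
d·√(n/2) = 0.81 × √(42/2) = 0.81 × 4.583 = 3.712.
z_β = 3.712 − 2.576 = 1.136.
Power = Φ(1.136) = 0.872.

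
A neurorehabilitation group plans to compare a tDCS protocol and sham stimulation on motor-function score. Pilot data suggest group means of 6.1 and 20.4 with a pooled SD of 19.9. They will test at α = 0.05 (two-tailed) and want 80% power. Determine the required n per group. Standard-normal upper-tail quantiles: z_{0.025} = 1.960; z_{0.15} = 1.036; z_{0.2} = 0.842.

n = 31 per group

Cohen's d = |M₁ − M₂| / SD_pooled = |6.1 − 20.4| / 19.9 = 14.3 / 19.9 = 0.719.
For two independent groups with equal n: n = 2·((z_{α/2} + z_β) / d)².
z_{α/2} + z_β = 1.960 + 0.842 = 2.802.
n = 2 × (2.802 / 0.719)² = 2 × 3.897² = 2 × 15.19 = 30.4.
Round up to the next whole participant.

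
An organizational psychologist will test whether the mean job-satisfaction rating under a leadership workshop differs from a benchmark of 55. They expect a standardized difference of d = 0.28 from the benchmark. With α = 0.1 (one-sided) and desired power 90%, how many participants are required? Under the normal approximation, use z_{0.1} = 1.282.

For a one-sample test: n = ((z_{α} + z_β) / d)².
z_{α} + z_β = 1.282 + 1.282 = 2.564.
n = (2.564 / 0.28)² = 9.157² = 83.85.
Round up.

n = 84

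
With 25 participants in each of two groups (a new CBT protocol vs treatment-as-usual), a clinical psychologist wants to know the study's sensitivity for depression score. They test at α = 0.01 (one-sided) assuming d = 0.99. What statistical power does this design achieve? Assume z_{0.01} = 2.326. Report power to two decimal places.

power ≈ 0.88

For two equal groups, power = Φ(d·√(n/2) − z_{α}).
d·√(n/2) = 0.99 × √(25/2) = 0.99 × 3.536 = 3.500.
z_β = 3.500 − 2.326 = 1.174.
Power = Φ(1.174) = 0.880.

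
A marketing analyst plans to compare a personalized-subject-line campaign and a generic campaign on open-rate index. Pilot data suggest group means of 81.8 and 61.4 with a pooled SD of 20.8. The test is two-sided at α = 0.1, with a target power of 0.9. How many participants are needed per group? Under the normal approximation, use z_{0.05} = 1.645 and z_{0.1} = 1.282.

Cohen's d = |M₁ − M₂| / SD_pooled = |81.8 − 61.4| / 20.8 = 20.4 / 20.8 = 0.981.
For two independent groups with equal n: n = 2·((z_{α/2} + z_β) / d)².
z_{α/2} + z_β = 1.645 + 1.282 = 2.927.
n = 2 × (2.927 / 0.981)² = 2 × 2.984² = 2 × 8.90 = 17.8.
Round up to the next whole participant.

n = 18 per group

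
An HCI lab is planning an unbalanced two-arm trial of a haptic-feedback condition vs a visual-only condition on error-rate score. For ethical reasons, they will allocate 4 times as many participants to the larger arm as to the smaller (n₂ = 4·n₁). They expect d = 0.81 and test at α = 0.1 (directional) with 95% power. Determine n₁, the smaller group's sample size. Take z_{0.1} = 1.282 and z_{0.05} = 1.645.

With allocation ratio k = n₂/n₁ = 4, Var(x̄₁−x̄₂) = σ²(1/n₁ + 1/(k·n₁)) = σ²·(k+1)/(k·n₁).
So n₁ = (1 + 1/k)·((z_{α} + z_β)/d)² = 1.250 × (2.927/0.81)².
n₁ = 1.250 × 13.06 = 16.3.
Round up: n₁ = 17, giving n₂ = 4 × 17 = 68.

n₁ = 17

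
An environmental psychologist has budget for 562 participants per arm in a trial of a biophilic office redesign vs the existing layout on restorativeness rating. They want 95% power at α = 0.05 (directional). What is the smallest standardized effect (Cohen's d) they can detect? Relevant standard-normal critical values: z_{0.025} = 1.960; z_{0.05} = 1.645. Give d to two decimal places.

d_min ≈ 0.20

For two independent groups of n = 562 each: d_min = (z_{α} + z_β)·√(2/n).
z-sum = 1.645 + 1.645 = 3.290.
d_min = 3.290 × √(2/562) = 3.290 × 0.0597 = 0.196.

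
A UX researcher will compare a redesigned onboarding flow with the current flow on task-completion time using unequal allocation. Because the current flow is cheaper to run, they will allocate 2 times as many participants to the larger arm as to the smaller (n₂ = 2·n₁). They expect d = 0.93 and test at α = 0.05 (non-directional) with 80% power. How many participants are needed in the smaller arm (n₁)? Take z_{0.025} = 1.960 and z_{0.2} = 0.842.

With allocation ratio k = n₂/n₁ = 2, Var(x̄₁−x̄₂) = σ²(1/n₁ + 1/(k·n₁)) = σ²·(k+1)/(k·n₁).
So n₁ = (1 + 1/k)·((z_{α/2} + z_β)/d)² = 1.500 × (2.802/0.93)².
n₁ = 1.500 × 9.08 = 13.6.
Round up: n₁ = 14, giving n₂ = 2 × 14 = 28.

n₁ = 14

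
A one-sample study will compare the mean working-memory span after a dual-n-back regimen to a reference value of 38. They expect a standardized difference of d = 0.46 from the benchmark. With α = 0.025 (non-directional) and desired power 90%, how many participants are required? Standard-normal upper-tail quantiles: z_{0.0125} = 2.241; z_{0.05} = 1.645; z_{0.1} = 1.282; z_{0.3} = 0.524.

n = 59

For a one-sample test: n = ((z_{α/2} + z_β) / d)².
z_{α/2} + z_β = 2.241 + 1.282 = 3.523.
n = (3.523 / 0.46)² = 7.659² = 58.66.
Round up.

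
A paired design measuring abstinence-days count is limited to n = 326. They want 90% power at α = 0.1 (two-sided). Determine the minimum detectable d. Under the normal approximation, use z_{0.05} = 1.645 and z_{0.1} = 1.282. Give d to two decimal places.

For a single sample (or paired design) of n = 326: d_min = (z_{α/2} + z_β)/√n.
z-sum = 1.645 + 1.282 = 2.927.
d_min = 2.927 / √326 = 2.927 / 18.055 = 0.162.

d_min ≈ 0.16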